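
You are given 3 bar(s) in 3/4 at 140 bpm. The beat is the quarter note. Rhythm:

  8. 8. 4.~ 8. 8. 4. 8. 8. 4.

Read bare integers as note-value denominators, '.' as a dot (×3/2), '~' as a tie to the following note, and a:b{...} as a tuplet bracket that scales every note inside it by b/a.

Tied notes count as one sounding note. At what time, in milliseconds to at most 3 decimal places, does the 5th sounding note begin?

1. 0.0ms @ 0 + 321.429ms (3/4)
2. 321.429ms @ 3/4 + 321.429ms (3/4)
3. 642.857ms @ 3/2 + 964.286ms (9/4)
4. 1607.143ms @ 15/4 + 321.429ms (3/4)
5. 1928.571ms @ 9/2 + 642.857ms (3/2)
6. 2571.429ms @ 6 + 321.429ms (3/4)
7. 2892.857ms @ 27/4 + 321.429ms (3/4)
8. 3214.286ms @ 15/2 + 642.857ms (3/2)

note 5 onset = 9/2b = 1928.571ms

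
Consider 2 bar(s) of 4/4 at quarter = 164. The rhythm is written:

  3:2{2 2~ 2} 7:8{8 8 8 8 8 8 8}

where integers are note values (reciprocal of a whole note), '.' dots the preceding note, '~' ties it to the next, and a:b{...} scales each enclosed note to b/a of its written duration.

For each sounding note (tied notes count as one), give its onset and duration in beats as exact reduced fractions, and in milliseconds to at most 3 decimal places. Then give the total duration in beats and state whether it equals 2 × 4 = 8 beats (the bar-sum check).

1) 0.0ms=0b +487.805ms=4/3b
2) 487.805ms=4/3b +975.61ms=8/3b
3) 1463.415ms=4b +209.059ms=4/7b
4) 1672.474ms=32/7b +209.059ms=4/7b
5) 1881.533ms=36/7b +209.059ms=4/7b
6) 2090.592ms=40/7b +209.059ms=4/7b
7) 2299.652ms=44/7b +209.059ms=4/7b
8) 2508.711ms=48/7b +209.059ms=4/7b
9) 2717.77ms=52/7b +209.059ms=4/7b
Σ=8b of 8 (164bpm 4/4) — PASS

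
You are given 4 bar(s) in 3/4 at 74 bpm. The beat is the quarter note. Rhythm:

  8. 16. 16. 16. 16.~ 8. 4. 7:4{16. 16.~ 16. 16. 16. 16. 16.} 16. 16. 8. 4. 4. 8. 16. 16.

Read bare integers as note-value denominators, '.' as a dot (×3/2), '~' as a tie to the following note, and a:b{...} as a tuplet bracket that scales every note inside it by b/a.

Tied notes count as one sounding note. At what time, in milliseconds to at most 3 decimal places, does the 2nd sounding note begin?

note 2 onset = 3/4b = 608.108ms

1. 0.0ms @ 0 + 608.108ms (3/4)
2. 608.108ms @ 3/4 + 304.054ms (3/8)
3. 912.162ms @ 9/8 + 304.054ms (3/8)
4. 1216.216ms @ 3/2 + 304.054ms (3/8)
5. 1520.27ms @ 15/8 + 912.162ms (9/8)
6. 2432.432ms @ 3 + 1216.216ms (3/2)
7. 3648.649ms @ 9/2 + 173.745ms (3/14)
8. 3822.394ms @ 33/7 + 347.49ms (3/7)
9. 4169.884ms @ 36/7 + 173.745ms (3/14)
10. 4343.629ms @ 75/14 + 173.745ms (3/14)
11. 4517.375ms @ 39/7 + 173.745ms (3/14)
12. 4691.12ms @ 81/14 + 173.745ms (3/14)
13. 4864.865ms @ 6 + 304.054ms (3/8)
14. 5168.919ms @ 51/8 + 304.054ms (3/8)
15. 5472.973ms @ 27/4 + 608.108ms (3/4)
16. 6081.081ms @ 15/2 + 1216.216ms (3/2)
17. 7297.297ms @ 9 + 1216.216ms (3/2)
18. 8513.514ms @ 21/2 + 608.108ms (3/4)
19. 9121.622ms @ 45/4 + 304.054ms (3/8)
20. 9425.676ms @ 93/8 + 304.054ms (3/8)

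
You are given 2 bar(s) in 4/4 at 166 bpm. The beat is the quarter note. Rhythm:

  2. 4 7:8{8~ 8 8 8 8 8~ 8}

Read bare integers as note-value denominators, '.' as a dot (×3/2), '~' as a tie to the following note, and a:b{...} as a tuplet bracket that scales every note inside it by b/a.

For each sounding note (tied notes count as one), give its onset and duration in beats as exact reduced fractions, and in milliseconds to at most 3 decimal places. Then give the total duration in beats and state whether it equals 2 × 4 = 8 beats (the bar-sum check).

1) 0.0ms=0b +1084.337ms=3b
2) 1084.337ms=3b +361.446ms=1b
3) 1445.783ms=4b +413.081ms=8/7b
4) 1858.864ms=36/7b +206.54ms=4/7b
5) 2065.404ms=40/7b +206.54ms=4/7b
6) 2271.945ms=44/7b +206.54ms=4/7b
7) 2478.485ms=48/7b +413.081ms=8/7b
Σ=8b of 8 (166bpm 4/4) — PASS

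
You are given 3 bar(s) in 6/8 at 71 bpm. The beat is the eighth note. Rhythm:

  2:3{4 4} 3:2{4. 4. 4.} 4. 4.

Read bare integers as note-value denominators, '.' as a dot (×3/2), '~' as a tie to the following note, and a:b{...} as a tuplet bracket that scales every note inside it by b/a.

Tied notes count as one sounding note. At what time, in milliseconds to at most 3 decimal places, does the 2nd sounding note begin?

1. 0.0ms @ 0 + 2535.211ms (3)
2. 2535.211ms @ 3 + 2535.211ms (3)
3. 5070.423ms @ 6 + 1690.141ms (2)
4. 6760.563ms @ 8 + 1690.141ms (2)
5. 8450.704ms @ 10 + 1690.141ms (2)
6. 10140.845ms @ 12 + 2535.211ms (3)
7. 12676.056ms @ 15 + 2535.211ms (3)

note 2 onset = 3b = 2535.211ms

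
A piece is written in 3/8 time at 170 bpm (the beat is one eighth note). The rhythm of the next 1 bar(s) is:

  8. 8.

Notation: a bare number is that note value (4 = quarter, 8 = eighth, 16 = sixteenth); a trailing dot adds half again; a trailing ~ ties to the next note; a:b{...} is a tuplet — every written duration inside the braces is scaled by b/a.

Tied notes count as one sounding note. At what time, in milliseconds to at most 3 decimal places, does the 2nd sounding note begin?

1. 0.0ms @ 0 + 529.412ms (3/2)
2. 529.412ms @ 3/2 + 529.412ms (3/2)

note 2 onset = 3/2b = 529.412ms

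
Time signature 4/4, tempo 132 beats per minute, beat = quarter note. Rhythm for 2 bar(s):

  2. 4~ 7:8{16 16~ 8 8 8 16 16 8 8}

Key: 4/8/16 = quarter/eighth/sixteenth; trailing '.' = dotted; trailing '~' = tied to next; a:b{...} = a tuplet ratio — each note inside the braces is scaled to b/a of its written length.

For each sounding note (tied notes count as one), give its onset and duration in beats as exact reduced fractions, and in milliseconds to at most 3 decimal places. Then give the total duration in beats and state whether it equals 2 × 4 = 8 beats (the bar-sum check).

1) 0.0ms=0b +1363.636ms=3b
2) 1363.636ms=3b +584.416ms=9/7b
3) 1948.052ms=30/7b +389.61ms=6/7b
4) 2337.662ms=36/7b +259.74ms=4/7b
5) 2597.403ms=40/7b +259.74ms=4/7b
6) 2857.143ms=44/7b +129.87ms=2/7b
7) 2987.013ms=46/7b +129.87ms=2/7b
8) 3116.883ms=48/7b +259.74ms=4/7b
9) 3376.623ms=52/7b +259.74ms=4/7b
Σ=8b of 8 (132bpm 4/4) — PASS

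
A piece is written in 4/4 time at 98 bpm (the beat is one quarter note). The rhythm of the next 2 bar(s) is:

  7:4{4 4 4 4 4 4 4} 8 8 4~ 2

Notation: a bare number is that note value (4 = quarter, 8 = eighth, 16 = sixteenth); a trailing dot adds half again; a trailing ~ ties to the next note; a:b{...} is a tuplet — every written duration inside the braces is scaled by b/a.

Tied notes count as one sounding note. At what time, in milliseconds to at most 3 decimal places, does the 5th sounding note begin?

note 5 onset = 16/7b = 1399.417ms

1. 0.0ms @ 0 + 349.854ms (4/7)
2. 349.854ms @ 4/7 + 349.854ms (4/7)
3. 699.708ms @ 8/7 + 349.854ms (4/7)
4. 1049.563ms @ 12/7 + 349.854ms (4/7)
5. 1399.417ms @ 16/7 + 349.854ms (4/7)
6. 1749.271ms @ 20/7 + 349.854ms (4/7)
7. 2099.125ms @ 24/7 + 349.854ms (4/7)
8. 2448.98ms @ 4 + 306.122ms (1/2)
9. 2755.102ms @ 9/2 + 306.122ms (1/2)
10. 3061.224ms @ 5 + 1836.735ms (3)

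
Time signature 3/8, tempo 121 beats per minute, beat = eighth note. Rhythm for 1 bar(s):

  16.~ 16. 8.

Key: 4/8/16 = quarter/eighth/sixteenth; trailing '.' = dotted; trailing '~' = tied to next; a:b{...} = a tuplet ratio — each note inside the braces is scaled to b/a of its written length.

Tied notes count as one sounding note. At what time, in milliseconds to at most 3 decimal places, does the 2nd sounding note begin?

note 2 onset = 3/2b = 743.802ms

1. 0.0ms @ 0 + 743.802ms (3/2)
2. 743.802ms @ 3/2 + 743.802ms (3/2)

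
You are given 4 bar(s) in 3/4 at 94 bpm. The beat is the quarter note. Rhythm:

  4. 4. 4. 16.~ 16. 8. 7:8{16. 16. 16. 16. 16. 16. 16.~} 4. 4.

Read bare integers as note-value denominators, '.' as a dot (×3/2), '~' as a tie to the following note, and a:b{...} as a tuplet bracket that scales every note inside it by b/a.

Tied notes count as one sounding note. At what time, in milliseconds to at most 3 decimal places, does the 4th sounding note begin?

1. 0.0ms @ 0 + 957.447ms (3/2)
2. 957.447ms @ 3/2 + 957.447ms (3/2)
3. 1914.894ms @ 3 + 957.447ms (3/2)
4. 2872.34ms @ 9/2 + 478.723ms (3/4)
5. 3351.064ms @ 21/4 + 478.723ms (3/4)
6. 3829.787ms @ 6 + 273.556ms (3/7)
7. 4103.343ms @ 45/7 + 273.556ms (3/7)
8. 4376.9ms @ 48/7 + 273.556ms (3/7)
9. 4650.456ms @ 51/7 + 273.556ms (3/7)
10. 4924.012ms @ 54/7 + 273.556ms (3/7)
11. 5197.568ms @ 57/7 + 273.556ms (3/7)
12. 5471.125ms @ 60/7 + 1231.003ms (27/14)
13. 6702.128ms @ 21/2 + 957.447ms (3/2)

note 4 onset = 9/2b = 2872.34ms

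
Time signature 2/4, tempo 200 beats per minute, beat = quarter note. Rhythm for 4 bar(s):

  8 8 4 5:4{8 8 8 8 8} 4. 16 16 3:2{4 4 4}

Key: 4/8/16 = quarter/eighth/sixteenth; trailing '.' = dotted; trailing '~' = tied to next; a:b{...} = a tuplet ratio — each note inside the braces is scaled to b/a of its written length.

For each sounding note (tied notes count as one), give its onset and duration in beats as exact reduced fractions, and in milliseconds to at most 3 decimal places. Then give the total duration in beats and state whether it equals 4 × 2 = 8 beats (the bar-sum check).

1) 0.0ms=0b +150.0ms=1/2b
2) 150.0ms=1/2b +150.0ms=1/2b
3) 300.0ms=1b +300.0ms=1b
4) 600.0ms=2b +120.0ms=2/5b
5) 720.0ms=12/5b +120.0ms=2/5b
6) 840.0ms=14/5b +120.0ms=2/5b
7) 960.0ms=16/5b +120.0ms=2/5b
8) 1080.0ms=18/5b +120.0ms=2/5b
9) 1200.0ms=4b +450.0ms=3/2b
10) 1650.0ms=11/2b +75.0ms=1/4b
11) 1725.0ms=23/4b +75.0ms=1/4b
12) 1800.0ms=6b +200.0ms=2/3b
13) 2000.0ms=20/3b +200.0ms=2/3b
14) 2200.0ms=22/3b +200.0ms=2/3b
Σ=8b of 8 (200bpm 2/4) — PASS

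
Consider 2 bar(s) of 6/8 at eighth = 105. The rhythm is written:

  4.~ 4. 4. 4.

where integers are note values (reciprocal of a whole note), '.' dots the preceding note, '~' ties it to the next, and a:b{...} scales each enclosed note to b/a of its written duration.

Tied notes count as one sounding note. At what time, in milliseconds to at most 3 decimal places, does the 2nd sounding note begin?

1. 0.0ms @ 0 + 3428.571ms (6)
2. 3428.571ms @ 6 + 1714.286ms (3)
3. 5142.857ms @ 9 + 1714.286ms (3)

note 2 onset = 6b = 3428.571ms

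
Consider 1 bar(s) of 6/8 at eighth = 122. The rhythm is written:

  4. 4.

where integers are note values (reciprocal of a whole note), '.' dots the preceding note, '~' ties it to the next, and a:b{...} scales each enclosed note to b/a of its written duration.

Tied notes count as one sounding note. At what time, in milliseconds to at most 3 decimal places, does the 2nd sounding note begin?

note 2 onset = 3b = 1475.41ms

1. 0.0ms @ 0 + 1475.41ms (3)
2. 1475.41ms @ 3 + 1475.41ms (3)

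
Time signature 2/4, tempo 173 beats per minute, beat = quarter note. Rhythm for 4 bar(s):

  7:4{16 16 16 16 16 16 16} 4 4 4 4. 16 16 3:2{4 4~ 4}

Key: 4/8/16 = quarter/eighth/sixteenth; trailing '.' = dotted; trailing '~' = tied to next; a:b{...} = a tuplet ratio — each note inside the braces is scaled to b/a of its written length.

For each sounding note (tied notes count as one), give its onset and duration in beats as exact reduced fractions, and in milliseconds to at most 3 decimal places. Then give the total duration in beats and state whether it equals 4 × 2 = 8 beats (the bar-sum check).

1) 0.0ms=0b +49.546ms=1/7b
2) 49.546ms=1/7b +49.546ms=1/7b
3) 99.092ms=2/7b +49.546ms=1/7b
4) 148.637ms=3/7b +49.546ms=1/7b
5) 198.183ms=4/7b +49.546ms=1/7b
6) 247.729ms=5/7b +49.546ms=1/7b
7) 297.275ms=6/7b +49.546ms=1/7b
8) 346.821ms=1b +346.821ms=1b
9) 693.642ms=2b +346.821ms=1b
10) 1040.462ms=3b +346.821ms=1b
11) 1387.283ms=4b +520.231ms=3/2b
12) 1907.514ms=11/2b +86.705ms=1/4b
13) 1994.22ms=23/4b +86.705ms=1/4b
14) 2080.925ms=6b +231.214ms=2/3b
15) 2312.139ms=20/3b +462.428ms=4/3b
Σ=8b of 8 (173bpm 2/4) — PASS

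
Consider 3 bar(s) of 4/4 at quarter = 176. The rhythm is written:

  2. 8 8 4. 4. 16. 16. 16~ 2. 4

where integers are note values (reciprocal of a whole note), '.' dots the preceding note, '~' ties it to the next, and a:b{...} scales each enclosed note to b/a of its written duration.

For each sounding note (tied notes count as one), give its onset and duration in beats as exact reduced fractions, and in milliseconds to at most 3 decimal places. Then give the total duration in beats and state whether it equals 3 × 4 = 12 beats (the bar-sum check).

1) 0.0ms=0b +1022.727ms=3b
2) 1022.727ms=3b +170.455ms=1/2b
3) 1193.182ms=7/2b +170.455ms=1/2b
4) 1363.636ms=4b +511.364ms=3/2b
5) 1875.0ms=11/2b +511.364ms=3/2b
6) 2386.364ms=7b +127.841ms=3/8b
7) 2514.205ms=59/8b +127.841ms=3/8b
8) 2642.045ms=31/4b +1107.955ms=13/4b
9) 3750.0ms=11b +340.909ms=1b
Σ=12b of 12 (176bpm 4/4) — PASS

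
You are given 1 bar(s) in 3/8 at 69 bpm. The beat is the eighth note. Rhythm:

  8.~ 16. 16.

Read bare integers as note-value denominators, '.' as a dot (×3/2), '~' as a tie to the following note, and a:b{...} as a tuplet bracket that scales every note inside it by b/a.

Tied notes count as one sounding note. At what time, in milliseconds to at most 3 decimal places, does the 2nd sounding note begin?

note 2 onset = 9/4b = 1956.522ms

1. 0.0ms @ 0 + 1956.522ms (9/4)
2. 1956.522ms @ 9/4 + 652.174ms (3/4)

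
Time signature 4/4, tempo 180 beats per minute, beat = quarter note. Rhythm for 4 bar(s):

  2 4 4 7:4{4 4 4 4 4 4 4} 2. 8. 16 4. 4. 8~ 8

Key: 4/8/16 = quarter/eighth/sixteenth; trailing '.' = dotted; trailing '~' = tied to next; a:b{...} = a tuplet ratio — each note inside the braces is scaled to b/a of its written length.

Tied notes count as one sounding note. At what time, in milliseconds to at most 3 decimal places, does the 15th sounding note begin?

1. 0.0ms @ 0 + 666.667ms (2)
2. 666.667ms @ 2 + 333.333ms (1)
3. 1000.0ms @ 3 + 333.333ms (1)
4. 1333.333ms @ 4 + 190.476ms (4/7)
5. 1523.81ms @ 32/7 + 190.476ms (4/7)
6. 1714.286ms @ 36/7 + 190.476ms (4/7)
7. 1904.762ms @ 40/7 + 190.476ms (4/7)
8. 2095.238ms @ 44/7 + 190.476ms (4/7)
9. 2285.714ms @ 48/7 + 190.476ms (4/7)
10. 2476.19ms @ 52/7 + 190.476ms (4/7)
11. 2666.667ms @ 8 + 1000.0ms (3)
12. 3666.667ms @ 11 + 250.0ms (3/4)
13. 3916.667ms @ 47/4 + 83.333ms (1/4)
14. 4000.0ms @ 12 + 500.0ms (3/2)
15. 4500.0ms @ 27/2 + 500.0ms (3/2)
16. 5000.0ms @ 15 + 333.333ms (1)

note 15 onset = 27/2b = 4500.0ms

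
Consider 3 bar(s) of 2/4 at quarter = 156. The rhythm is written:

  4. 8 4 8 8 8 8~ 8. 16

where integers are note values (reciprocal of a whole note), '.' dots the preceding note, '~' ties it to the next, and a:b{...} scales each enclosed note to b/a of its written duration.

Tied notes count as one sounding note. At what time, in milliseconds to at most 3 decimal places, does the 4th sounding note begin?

note 4 onset = 3b = 1153.846ms

1. 0.0ms @ 0 + 576.923ms (3/2)
2. 576.923ms @ 3/2 + 192.308ms (1/2)
3. 769.231ms @ 2 + 384.615ms (1)
4. 1153.846ms @ 3 + 192.308ms (1/2)
5. 1346.154ms @ 7/2 + 192.308ms (1/2)
6. 1538.462ms @ 4 + 192.308ms (1/2)
7. 1730.769ms @ 9/2 + 480.769ms (5/4)
8. 2211.538ms @ 23/4 + 96.154ms (1/4)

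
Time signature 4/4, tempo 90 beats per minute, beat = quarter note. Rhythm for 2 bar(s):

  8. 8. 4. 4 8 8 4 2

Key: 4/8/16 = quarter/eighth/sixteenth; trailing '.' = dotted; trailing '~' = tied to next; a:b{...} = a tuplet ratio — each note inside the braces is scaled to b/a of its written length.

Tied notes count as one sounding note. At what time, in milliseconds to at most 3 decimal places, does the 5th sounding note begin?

note 5 onset = 4b = 2666.667ms

1. 0.0ms @ 0 + 500.0ms (3/4)
2. 500.0ms @ 3/4 + 500.0ms (3/4)
3. 1000.0ms @ 3/2 + 1000.0ms (3/2)
4. 2000.0ms @ 3 + 666.667ms (1)
5. 2666.667ms @ 4 + 333.333ms (1/2)
6. 3000.0ms @ 9/2 + 333.333ms (1/2)
7. 3333.333ms @ 5 + 666.667ms (1)
8. 4000.0ms @ 6 + 1333.333ms (2)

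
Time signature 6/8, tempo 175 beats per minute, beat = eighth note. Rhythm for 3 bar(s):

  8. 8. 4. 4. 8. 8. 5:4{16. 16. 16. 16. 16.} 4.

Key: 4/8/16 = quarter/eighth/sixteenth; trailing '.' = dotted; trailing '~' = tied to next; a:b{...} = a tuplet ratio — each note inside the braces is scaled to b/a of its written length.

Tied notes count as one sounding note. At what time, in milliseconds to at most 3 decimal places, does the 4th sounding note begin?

note 4 onset = 6b = 2057.143ms

1. 0.0ms @ 0 + 514.286ms (3/2)
2. 514.286ms @ 3/2 + 514.286ms (3/2)
3. 1028.571ms @ 3 + 1028.571ms (3)
4. 2057.143ms @ 6 + 1028.571ms (3)
5. 3085.714ms @ 9 + 514.286ms (3/2)
6. 3600.0ms @ 21/2 + 514.286ms (3/2)
7. 4114.286ms @ 12 + 205.714ms (3/5)
8. 4320.0ms @ 63/5 + 205.714ms (3/5)
9. 4525.714ms @ 66/5 + 205.714ms (3/5)
10. 4731.429ms @ 69/5 + 205.714ms (3/5)
11. 4937.143ms @ 72/5 + 205.714ms (3/5)
12. 5142.857ms @ 15 + 1028.571ms (3)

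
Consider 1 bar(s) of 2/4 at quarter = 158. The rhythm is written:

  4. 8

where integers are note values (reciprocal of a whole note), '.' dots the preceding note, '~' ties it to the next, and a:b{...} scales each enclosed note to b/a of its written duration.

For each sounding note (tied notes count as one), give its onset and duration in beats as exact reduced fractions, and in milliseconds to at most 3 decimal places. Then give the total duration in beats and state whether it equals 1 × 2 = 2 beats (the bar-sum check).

1) 0.0ms=0b +569.62ms=3/2b
2) 569.62ms=3/2b +189.873ms=1/2b
Σ=2b of 2 (158bpm 2/4) — PASS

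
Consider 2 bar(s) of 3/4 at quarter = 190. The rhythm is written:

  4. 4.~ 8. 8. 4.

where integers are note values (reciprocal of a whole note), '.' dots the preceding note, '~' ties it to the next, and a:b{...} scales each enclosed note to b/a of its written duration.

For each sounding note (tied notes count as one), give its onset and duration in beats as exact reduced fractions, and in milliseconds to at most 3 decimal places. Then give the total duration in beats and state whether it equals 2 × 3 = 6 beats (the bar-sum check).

1) 0.0ms=0b +473.684ms=3/2b
2) 473.684ms=3/2b +710.526ms=9/4b
3) 1184.211ms=15/4b +236.842ms=3/4b
4) 1421.053ms=9/2b +473.684ms=3/2b
Σ=6b of 6 (190bpm 3/4) — PASS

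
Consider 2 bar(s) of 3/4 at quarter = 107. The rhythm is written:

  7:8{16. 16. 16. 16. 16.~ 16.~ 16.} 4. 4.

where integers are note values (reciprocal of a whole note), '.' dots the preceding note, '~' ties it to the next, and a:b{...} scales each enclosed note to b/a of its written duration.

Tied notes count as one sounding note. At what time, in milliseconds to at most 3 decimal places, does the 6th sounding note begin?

note 6 onset = 3b = 1682.243ms

1. 0.0ms @ 0 + 240.32ms (3/7)
2. 240.32ms @ 3/7 + 240.32ms (3/7)
3. 480.641ms @ 6/7 + 240.32ms (3/7)
4. 720.961ms @ 9/7 + 240.32ms (3/7)
5. 961.282ms @ 12/7 + 720.961ms (9/7)
6. 1682.243ms @ 3 + 841.121ms (3/2)
7. 2523.364ms @ 9/2 + 841.121ms (3/2)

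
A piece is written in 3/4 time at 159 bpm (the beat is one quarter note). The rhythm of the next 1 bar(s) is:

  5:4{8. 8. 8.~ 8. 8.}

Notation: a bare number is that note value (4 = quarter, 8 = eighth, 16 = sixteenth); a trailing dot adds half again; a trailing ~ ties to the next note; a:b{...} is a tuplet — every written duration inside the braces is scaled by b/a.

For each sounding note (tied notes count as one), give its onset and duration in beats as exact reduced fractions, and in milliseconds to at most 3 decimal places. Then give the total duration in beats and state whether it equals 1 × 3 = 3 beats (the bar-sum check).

1) 0.0ms=0b +226.415ms=3/5b
2) 226.415ms=3/5b +226.415ms=3/5b
3) 452.83ms=6/5b +452.83ms=6/5b
4) 905.66ms=12/5b +226.415ms=3/5b
Σ=3b of 3 (159bpm 3/4) — PASS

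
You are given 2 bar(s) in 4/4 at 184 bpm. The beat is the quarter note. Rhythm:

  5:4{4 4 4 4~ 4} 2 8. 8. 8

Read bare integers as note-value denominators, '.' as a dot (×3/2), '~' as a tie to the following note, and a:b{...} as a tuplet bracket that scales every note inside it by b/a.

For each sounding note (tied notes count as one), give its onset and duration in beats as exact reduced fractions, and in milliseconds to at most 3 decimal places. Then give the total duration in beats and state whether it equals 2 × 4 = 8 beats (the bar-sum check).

1) 0.0ms=0b +260.87ms=4/5b
2) 260.87ms=4/5b +260.87ms=4/5b
3) 521.739ms=8/5b +260.87ms=4/5b
4) 782.609ms=12/5b +521.739ms=8/5b
5) 1304.348ms=4b +652.174ms=2b
6) 1956.522ms=6b +244.565ms=3/4b
7) 2201.087ms=27/4b +244.565ms=3/4b
8) 2445.652ms=15/2b +163.043ms=1/2b
Σ=8b of 8 (184bpm 4/4) — PASS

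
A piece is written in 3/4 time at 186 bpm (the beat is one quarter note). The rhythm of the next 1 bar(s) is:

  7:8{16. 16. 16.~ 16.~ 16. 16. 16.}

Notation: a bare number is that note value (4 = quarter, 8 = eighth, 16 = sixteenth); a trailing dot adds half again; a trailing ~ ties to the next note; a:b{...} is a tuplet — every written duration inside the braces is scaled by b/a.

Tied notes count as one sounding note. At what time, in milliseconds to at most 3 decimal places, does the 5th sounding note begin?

note 5 onset = 18/7b = 829.493ms

1. 0.0ms @ 0 + 138.249ms (3/7)
2. 138.249ms @ 3/7 + 138.249ms (3/7)
3. 276.498ms @ 6/7 + 414.747ms (9/7)
4. 691.244ms @ 15/7 + 138.249ms (3/7)
5. 829.493ms @ 18/7 + 138.249ms (3/7)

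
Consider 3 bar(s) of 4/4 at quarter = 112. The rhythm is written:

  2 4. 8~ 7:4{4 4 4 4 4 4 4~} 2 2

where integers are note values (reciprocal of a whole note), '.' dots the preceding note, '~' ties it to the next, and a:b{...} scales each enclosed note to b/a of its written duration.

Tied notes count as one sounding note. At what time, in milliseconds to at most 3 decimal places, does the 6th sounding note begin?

1. 0.0ms @ 0 + 1071.429ms (2)
2. 1071.429ms @ 2 + 803.571ms (3/2)
3. 1875.0ms @ 7/2 + 573.98ms (15/14)
4. 2448.98ms @ 32/7 + 306.122ms (4/7)
5. 2755.102ms @ 36/7 + 306.122ms (4/7)
6. 3061.224ms @ 40/7 + 306.122ms (4/7)
7. 3367.347ms @ 44/7 + 306.122ms (4/7)
8. 3673.469ms @ 48/7 + 306.122ms (4/7)
9. 3979.592ms @ 52/7 + 1377.551ms (18/7)
10. 5357.143ms @ 10 + 1071.429ms (2)

note 6 onset = 40/7b = 3061.224ms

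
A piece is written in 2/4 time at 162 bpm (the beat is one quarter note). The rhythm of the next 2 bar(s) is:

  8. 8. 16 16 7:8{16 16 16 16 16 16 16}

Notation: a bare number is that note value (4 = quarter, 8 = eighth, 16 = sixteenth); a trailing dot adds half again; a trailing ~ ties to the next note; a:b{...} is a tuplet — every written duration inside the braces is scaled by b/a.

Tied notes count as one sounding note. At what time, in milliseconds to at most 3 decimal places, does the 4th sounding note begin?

1. 0.0ms @ 0 + 277.778ms (3/4)
2. 277.778ms @ 3/4 + 277.778ms (3/4)
3. 555.556ms @ 3/2 + 92.593ms (1/4)
4. 648.148ms @ 7/4 + 92.593ms (1/4)
5. 740.741ms @ 2 + 105.82ms (2/7)
6. 846.561ms @ 16/7 + 105.82ms (2/7)
7. 952.381ms @ 18/7 + 105.82ms (2/7)
8. 1058.201ms @ 20/7 + 105.82ms (2/7)
9. 1164.021ms @ 22/7 + 105.82ms (2/7)
10. 1269.841ms @ 24/7 + 105.82ms (2/7)
11. 1375.661ms @ 26/7 + 105.82ms (2/7)

note 4 onset = 7/4b = 648.148ms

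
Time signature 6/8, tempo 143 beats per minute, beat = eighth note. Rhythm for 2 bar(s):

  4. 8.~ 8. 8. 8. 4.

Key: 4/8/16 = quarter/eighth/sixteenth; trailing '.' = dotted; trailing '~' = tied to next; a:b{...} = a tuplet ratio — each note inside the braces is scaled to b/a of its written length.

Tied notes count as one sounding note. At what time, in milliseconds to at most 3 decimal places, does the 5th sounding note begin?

note 5 onset = 9b = 3776.224ms

1. 0.0ms @ 0 + 1258.741ms (3)
2. 1258.741ms @ 3 + 1258.741ms (3)
3. 2517.483ms @ 6 + 629.371ms (3/2)
4. 3146.853ms @ 15/2 + 629.371ms (3/2)
5. 3776.224ms @ 9 + 1258.741ms (3)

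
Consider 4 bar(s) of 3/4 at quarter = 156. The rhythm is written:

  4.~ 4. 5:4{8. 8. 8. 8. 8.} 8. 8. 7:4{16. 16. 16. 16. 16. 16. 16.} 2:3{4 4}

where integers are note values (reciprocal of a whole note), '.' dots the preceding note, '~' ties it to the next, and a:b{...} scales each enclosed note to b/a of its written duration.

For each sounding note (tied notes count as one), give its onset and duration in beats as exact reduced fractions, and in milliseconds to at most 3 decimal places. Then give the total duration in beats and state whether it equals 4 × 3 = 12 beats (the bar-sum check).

1) 0.0ms=0b +1153.846ms=3b
2) 1153.846ms=3b +230.769ms=3/5b
3) 1384.615ms=18/5b +230.769ms=3/5b
4) 1615.385ms=21/5b +230.769ms=3/5b
5) 1846.154ms=24/5b +230.769ms=3/5b
6) 2076.923ms=27/5b +230.769ms=3/5b
7) 2307.692ms=6b +288.462ms=3/4b
8) 2596.154ms=27/4b +288.462ms=3/4b
9) 2884.615ms=15/2b +82.418ms=3/14b
10) 2967.033ms=54/7b +82.418ms=3/14b
11) 3049.451ms=111/14b +82.418ms=3/14b
12) 3131.868ms=57/7b +82.418ms=3/14b
13) 3214.286ms=117/14b +82.418ms=3/14b
14) 3296.703ms=60/7b +82.418ms=3/14b
15) 3379.121ms=123/14b +82.418ms=3/14b
16) 3461.538ms=9b +576.923ms=3/2b
17) 4038.462ms=21/2b +576.923ms=3/2b
Σ=12b of 12 (156bpm 3/4) — PASS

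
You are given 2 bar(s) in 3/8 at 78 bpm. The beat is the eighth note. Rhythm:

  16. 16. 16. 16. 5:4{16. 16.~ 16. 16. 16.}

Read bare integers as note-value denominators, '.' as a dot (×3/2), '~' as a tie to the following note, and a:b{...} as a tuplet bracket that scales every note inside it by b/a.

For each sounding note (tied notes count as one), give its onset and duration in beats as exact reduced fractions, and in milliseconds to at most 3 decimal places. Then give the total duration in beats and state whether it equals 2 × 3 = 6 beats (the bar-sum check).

1) 0.0ms=0b +576.923ms=3/4b
2) 576.923ms=3/4b +576.923ms=3/4b
3) 1153.846ms=3/2b +576.923ms=3/4b
4) 1730.769ms=9/4b +576.923ms=3/4b
5) 2307.692ms=3b +461.538ms=3/5b
6) 2769.231ms=18/5b +923.077ms=6/5b
7) 3692.308ms=24/5b +461.538ms=3/5b
8) 4153.846ms=27/5b +461.538ms=3/5b
Σ=6b of 6 (78bpm 3/8) — PASS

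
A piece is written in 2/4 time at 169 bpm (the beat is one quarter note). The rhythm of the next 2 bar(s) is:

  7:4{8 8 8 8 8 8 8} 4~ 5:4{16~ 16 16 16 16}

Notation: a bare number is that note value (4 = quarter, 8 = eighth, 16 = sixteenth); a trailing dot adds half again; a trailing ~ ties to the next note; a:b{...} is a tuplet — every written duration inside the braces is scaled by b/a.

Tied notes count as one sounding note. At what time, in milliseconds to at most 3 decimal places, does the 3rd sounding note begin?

1. 0.0ms @ 0 + 101.437ms (2/7)
2. 101.437ms @ 2/7 + 101.437ms (2/7)
3. 202.874ms @ 4/7 + 101.437ms (2/7)
4. 304.311ms @ 6/7 + 101.437ms (2/7)
5. 405.748ms @ 8/7 + 101.437ms (2/7)
6. 507.185ms @ 10/7 + 101.437ms (2/7)
7. 608.622ms @ 12/7 + 101.437ms (2/7)
8. 710.059ms @ 2 + 497.041ms (7/5)
9. 1207.101ms @ 17/5 + 71.006ms (1/5)
10. 1278.107ms @ 18/5 + 71.006ms (1/5)
11. 1349.112ms @ 19/5 + 71.006ms (1/5)

note 3 onset = 4/7b = 202.874ms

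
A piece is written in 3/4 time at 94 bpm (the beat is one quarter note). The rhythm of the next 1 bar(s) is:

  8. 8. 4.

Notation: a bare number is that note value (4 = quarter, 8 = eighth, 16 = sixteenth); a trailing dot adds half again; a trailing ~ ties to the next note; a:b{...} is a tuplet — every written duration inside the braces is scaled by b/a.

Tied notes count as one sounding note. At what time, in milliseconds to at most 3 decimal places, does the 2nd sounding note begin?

1. 0.0ms @ 0 + 478.723ms (3/4)
2. 478.723ms @ 3/4 + 478.723ms (3/4)
3. 957.447ms @ 3/2 + 957.447ms (3/2)

note 2 onset = 3/4b = 478.723ms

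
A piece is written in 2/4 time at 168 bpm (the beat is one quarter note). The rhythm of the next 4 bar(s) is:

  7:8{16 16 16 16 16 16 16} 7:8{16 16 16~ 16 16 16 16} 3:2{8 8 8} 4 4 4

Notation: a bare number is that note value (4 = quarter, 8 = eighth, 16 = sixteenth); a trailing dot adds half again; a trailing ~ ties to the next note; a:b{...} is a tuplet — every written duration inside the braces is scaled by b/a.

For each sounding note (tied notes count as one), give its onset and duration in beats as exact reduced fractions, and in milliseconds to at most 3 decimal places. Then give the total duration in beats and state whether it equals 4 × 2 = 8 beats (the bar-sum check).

1) 0.0ms=0b +102.041ms=2/7b
2) 102.041ms=2/7b +102.041ms=2/7b
3) 204.082ms=4/7b +102.041ms=2/7b
4) 306.122ms=6/7b +102.041ms=2/7b
5) 408.163ms=8/7b +102.041ms=2/7b
6) 510.204ms=10/7b +102.041ms=2/7b
7) 612.245ms=12/7b +102.041ms=2/7b
8) 714.286ms=2b +102.041ms=2/7b
9) 816.327ms=16/7b +102.041ms=2/7b
10) 918.367ms=18/7b +204.082ms=4/7b
11) 1122.449ms=22/7b +102.041ms=2/7b
12) 1224.49ms=24/7b +102.041ms=2/7b
13) 1326.531ms=26/7b +102.041ms=2/7b
14) 1428.571ms=4b +119.048ms=1/3b
15) 1547.619ms=13/3b +119.048ms=1/3b
16) 1666.667ms=14/3b +119.048ms=1/3b
17) 1785.714ms=5b +357.143ms=1b
18) 2142.857ms=6b +357.143ms=1b
19) 2500.0ms=7b +357.143ms=1b
Σ=8b of 8 (168bpm 2/4) — PASS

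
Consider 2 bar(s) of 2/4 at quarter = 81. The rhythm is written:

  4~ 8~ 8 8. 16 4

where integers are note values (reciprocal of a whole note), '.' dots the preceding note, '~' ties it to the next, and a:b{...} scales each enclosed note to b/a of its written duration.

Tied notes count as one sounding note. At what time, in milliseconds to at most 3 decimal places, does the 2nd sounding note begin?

note 2 onset = 2b = 1481.481ms

1. 0.0ms @ 0 + 1481.481ms (2)
2. 1481.481ms @ 2 + 555.556ms (3/4)
3. 2037.037ms @ 11/4 + 185.185ms (1/4)
4. 2222.222ms @ 3 + 740.741ms (1)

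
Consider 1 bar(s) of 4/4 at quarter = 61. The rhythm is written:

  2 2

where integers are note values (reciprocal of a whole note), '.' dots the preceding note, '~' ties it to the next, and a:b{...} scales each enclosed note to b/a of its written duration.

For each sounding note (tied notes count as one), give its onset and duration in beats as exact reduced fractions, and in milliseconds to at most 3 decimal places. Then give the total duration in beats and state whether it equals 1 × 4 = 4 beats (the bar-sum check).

1) 0.0ms=0b +1967.213ms=2b
2) 1967.213ms=2b +1967.213ms=2b
Σ=4b of 4 (61bpm 4/4) — PASS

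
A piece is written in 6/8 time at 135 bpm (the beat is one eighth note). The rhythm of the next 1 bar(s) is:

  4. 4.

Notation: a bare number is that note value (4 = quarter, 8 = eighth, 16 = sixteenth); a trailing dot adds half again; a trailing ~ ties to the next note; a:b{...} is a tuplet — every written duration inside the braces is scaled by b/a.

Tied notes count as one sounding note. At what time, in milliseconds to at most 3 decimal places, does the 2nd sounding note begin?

note 2 onset = 3b = 1333.333ms

1. 0.0ms @ 0 + 1333.333ms (3)
2. 1333.333ms @ 3 + 1333.333ms (3)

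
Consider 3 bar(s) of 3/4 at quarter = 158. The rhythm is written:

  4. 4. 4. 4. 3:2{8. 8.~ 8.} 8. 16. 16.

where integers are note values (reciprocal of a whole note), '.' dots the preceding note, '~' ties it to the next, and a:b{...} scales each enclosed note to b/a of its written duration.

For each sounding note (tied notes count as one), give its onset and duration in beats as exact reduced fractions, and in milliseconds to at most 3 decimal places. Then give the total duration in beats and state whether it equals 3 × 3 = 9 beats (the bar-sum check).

1) 0.0ms=0b +569.62ms=3/2b
2) 569.62ms=3/2b +569.62ms=3/2b
3) 1139.241ms=3b +569.62ms=3/2b
4) 1708.861ms=9/2b +569.62ms=3/2b
5) 2278.481ms=6b +189.873ms=1/2b
6) 2468.354ms=13/2b +379.747ms=1b
7) 2848.101ms=15/2b +284.81ms=3/4b
8) 3132.911ms=33/4b +142.405ms=3/8b
9) 3275.316ms=69/8b +142.405ms=3/8b
Σ=9b of 9 (158bpm 3/4) — PASS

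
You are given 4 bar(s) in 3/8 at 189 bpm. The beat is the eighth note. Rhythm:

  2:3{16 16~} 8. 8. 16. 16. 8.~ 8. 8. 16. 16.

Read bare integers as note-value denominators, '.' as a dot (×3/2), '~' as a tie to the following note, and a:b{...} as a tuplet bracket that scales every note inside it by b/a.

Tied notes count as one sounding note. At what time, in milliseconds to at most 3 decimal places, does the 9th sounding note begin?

1. 0.0ms @ 0 + 238.095ms (3/4)
2. 238.095ms @ 3/4 + 714.286ms (9/4)
3. 952.381ms @ 3 + 476.19ms (3/2)
4. 1428.571ms @ 9/2 + 238.095ms (3/4)
5. 1666.667ms @ 21/4 + 238.095ms (3/4)
6. 1904.762ms @ 6 + 952.381ms (3)
7. 2857.143ms @ 9 + 476.19ms (3/2)
8. 3333.333ms @ 21/2 + 238.095ms (3/4)
9. 3571.429ms @ 45/4 + 238.095ms (3/4)

note 9 onset = 45/4b = 3571.429ms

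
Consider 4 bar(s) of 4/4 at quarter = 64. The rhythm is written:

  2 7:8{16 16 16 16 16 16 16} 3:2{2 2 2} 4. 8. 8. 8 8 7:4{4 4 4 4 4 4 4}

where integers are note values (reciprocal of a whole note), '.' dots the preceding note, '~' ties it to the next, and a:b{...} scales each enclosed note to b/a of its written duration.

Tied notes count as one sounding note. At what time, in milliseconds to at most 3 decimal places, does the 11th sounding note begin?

note 11 onset = 20/3b = 6250.0ms

1. 0.0ms @ 0 + 1875.0ms (2)
2. 1875.0ms @ 2 + 267.857ms (2/7)
3. 2142.857ms @ 16/7 + 267.857ms (2/7)
4. 2410.714ms @ 18/7 + 267.857ms (2/7)
5. 2678.571ms @ 20/7 + 267.857ms (2/7)
6. 2946.429ms @ 22/7 + 267.857ms (2/7)
7. 3214.286ms @ 24/7 + 267.857ms (2/7)
8. 3482.143ms @ 26/7 + 267.857ms (2/7)
9. 3750.0ms @ 4 + 1250.0ms (4/3)
10. 5000.0ms @ 16/3 + 1250.0ms (4/3)
11. 6250.0ms @ 20/3 + 1250.0ms (4/3)
12. 7500.0ms @ 8 + 1406.25ms (3/2)
13. 8906.25ms @ 19/2 + 703.125ms (3/4)
14. 9609.375ms @ 41/4 + 703.125ms (3/4)
15. 10312.5ms @ 11 + 468.75ms (1/2)
16. 10781.25ms @ 23/2 + 468.75ms (1/2)
17. 11250.0ms @ 12 + 535.714ms (4/7)
18. 11785.714ms @ 88/7 + 535.714ms (4/7)
19. 12321.429ms @ 92/7 + 535.714ms (4/7)
20. 12857.143ms @ 96/7 + 535.714ms (4/7)
21. 13392.857ms @ 100/7 + 535.714ms (4/7)
22. 13928.571ms @ 104/7 + 535.714ms (4/7)
23. 14464.286ms @ 108/7 + 535.714ms (4/7)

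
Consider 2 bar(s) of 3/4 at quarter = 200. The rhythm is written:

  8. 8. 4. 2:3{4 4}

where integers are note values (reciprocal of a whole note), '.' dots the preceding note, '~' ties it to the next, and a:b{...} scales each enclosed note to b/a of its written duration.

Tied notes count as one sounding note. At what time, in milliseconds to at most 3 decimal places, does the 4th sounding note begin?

1. 0.0ms @ 0 + 225.0ms (3/4)
2. 225.0ms @ 3/4 + 225.0ms (3/4)
3. 450.0ms @ 3/2 + 450.0ms (3/2)
4. 900.0ms @ 3 + 450.0ms (3/2)
5. 1350.0ms @ 9/2 + 450.0ms (3/2)

note 4 onset = 3b = 900.0ms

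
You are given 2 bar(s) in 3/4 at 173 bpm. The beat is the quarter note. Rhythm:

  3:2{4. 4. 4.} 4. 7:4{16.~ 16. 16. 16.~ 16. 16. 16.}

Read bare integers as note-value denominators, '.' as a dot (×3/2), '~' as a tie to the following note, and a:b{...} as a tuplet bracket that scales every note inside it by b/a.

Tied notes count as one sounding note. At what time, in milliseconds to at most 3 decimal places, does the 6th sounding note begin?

1. 0.0ms @ 0 + 346.821ms (1)
2. 346.821ms @ 1 + 346.821ms (1)
3. 693.642ms @ 2 + 346.821ms (1)
4. 1040.462ms @ 3 + 520.231ms (3/2)
5. 1560.694ms @ 9/2 + 148.637ms (3/7)
6. 1709.331ms @ 69/14 + 74.319ms (3/14)
7. 1783.65ms @ 36/7 + 148.637ms (3/7)
8. 1932.287ms @ 39/7 + 74.319ms (3/14)
9. 2006.606ms @ 81/14 + 74.319ms (3/14)

note 6 onset = 69/14b = 1709.331ms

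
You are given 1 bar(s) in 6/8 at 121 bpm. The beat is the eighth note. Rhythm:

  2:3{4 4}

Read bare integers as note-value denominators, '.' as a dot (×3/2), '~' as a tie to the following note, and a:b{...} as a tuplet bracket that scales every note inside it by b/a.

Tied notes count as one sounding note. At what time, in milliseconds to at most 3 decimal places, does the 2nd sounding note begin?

note 2 onset = 3b = 1487.603ms

1. 0.0ms @ 0 + 1487.603ms (3)
2. 1487.603ms @ 3 + 1487.603ms (3)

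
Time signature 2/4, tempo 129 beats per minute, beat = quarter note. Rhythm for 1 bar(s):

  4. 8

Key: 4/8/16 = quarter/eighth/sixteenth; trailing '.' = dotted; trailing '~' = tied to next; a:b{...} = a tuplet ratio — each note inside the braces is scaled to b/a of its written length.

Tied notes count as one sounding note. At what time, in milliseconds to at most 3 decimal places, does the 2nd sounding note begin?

1. 0.0ms @ 0 + 697.674ms (3/2)
2. 697.674ms @ 3/2 + 232.558ms (1/2)

note 2 onset = 3/2b = 697.674ms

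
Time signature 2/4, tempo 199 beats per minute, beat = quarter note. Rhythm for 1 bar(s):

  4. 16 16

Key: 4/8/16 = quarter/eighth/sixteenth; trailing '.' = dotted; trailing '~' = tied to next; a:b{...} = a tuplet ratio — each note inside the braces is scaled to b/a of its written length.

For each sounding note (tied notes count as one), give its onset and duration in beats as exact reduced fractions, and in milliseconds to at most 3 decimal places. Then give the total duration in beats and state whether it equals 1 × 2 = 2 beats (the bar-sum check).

1) 0.0ms=0b +452.261ms=3/2b
2) 452.261ms=3/2b +75.377ms=1/4b
3) 527.638ms=7/4b +75.377ms=1/4b
Σ=2b of 2 (199bpm 2/4) — PASS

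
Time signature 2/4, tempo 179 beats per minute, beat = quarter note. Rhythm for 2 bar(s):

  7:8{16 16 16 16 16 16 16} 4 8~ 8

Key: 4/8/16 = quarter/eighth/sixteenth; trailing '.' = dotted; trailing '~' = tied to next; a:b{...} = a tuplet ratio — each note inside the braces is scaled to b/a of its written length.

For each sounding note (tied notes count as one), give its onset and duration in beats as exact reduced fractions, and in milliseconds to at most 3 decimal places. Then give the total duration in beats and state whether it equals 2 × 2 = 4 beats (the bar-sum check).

1) 0.0ms=0b +95.77ms=2/7b
2) 95.77ms=2/7b +95.77ms=2/7b
3) 191.54ms=4/7b +95.77ms=2/7b
4) 287.31ms=6/7b +95.77ms=2/7b
5) 383.081ms=8/7b +95.77ms=2/7b
6) 478.851ms=10/7b +95.77ms=2/7b
7) 574.621ms=12/7b +95.77ms=2/7b
8) 670.391ms=2b +335.196ms=1b
9) 1005.587ms=3b +335.196ms=1b
Σ=4b of 4 (179bpm 2/4) — PASS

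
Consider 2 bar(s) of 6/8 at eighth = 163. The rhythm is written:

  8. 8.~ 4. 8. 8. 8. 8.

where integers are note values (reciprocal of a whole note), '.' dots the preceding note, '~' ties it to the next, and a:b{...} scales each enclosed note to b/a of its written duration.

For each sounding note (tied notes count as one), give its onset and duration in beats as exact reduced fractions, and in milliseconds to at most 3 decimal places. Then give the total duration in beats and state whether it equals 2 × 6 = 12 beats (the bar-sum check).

1) 0.0ms=0b +552.147ms=3/2b
2) 552.147ms=3/2b +1656.442ms=9/2b
3) 2208.589ms=6b +552.147ms=3/2b
4) 2760.736ms=15/2b +552.147ms=3/2b
5) 3312.883ms=9b +552.147ms=3/2b
6) 3865.031ms=21/2b +552.147ms=3/2b
Σ=12b of 12 (163bpm 6/8) — PASS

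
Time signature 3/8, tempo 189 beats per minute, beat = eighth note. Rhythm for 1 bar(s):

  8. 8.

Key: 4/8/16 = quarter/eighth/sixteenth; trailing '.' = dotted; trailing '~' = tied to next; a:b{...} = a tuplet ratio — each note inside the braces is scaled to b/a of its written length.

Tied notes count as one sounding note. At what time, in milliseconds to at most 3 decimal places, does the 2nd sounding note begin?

1. 0.0ms @ 0 + 476.19ms (3/2)
2. 476.19ms @ 3/2 + 476.19ms (3/2)

note 2 onset = 3/2b = 476.19ms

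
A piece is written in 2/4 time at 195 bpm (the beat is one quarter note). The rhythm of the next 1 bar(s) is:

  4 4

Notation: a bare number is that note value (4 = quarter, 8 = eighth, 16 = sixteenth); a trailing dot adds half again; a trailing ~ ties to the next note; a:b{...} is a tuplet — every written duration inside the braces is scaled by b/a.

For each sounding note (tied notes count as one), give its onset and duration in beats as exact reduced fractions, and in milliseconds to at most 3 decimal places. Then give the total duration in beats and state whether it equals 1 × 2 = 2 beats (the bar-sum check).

1) 0.0ms=0b +307.692ms=1b
2) 307.692ms=1b +307.692ms=1b
Σ=2b of 2 (195bpm 2/4) — PASS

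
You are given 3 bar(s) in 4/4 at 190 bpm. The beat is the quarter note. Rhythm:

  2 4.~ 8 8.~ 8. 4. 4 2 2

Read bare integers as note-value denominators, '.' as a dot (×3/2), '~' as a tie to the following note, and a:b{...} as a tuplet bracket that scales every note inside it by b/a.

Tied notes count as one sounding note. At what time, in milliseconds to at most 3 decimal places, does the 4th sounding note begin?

1. 0.0ms @ 0 + 631.579ms (2)
2. 631.579ms @ 2 + 631.579ms (2)
3. 1263.158ms @ 4 + 473.684ms (3/2)
4. 1736.842ms @ 11/2 + 473.684ms (3/2)
5. 2210.526ms @ 7 + 315.789ms (1)
6. 2526.316ms @ 8 + 631.579ms (2)
7. 3157.895ms @ 10 + 631.579ms (2)

note 4 onset = 11/2b = 1736.842ms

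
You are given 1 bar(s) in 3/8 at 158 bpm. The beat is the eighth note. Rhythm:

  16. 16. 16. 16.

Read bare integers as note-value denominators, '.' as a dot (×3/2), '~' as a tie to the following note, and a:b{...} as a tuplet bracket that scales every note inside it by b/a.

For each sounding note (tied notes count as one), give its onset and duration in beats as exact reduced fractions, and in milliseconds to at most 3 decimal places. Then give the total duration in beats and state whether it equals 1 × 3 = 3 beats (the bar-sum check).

1) 0.0ms=0b +284.81ms=3/4b
2) 284.81ms=3/4b +284.81ms=3/4b
3) 569.62ms=3/2b +284.81ms=3/4b
4) 854.43ms=9/4b +284.81ms=3/4b
Σ=3b of 3 (158bpm 3/8) — PASS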